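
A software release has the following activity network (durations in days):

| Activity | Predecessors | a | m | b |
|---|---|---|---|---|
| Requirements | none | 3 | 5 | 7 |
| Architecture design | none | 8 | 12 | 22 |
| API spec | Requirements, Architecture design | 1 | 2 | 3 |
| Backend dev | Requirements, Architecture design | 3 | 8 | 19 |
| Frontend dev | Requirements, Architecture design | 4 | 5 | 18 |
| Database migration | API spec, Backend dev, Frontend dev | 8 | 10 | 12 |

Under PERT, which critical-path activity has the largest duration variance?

te_Requirements = (3 + 4·5 + 7)/6 = 30/6 = 5; σ²_Requirements = ((7−3)/6)² = 0.444
te_Architecture design = (8 + 4·12 + 22)/6 = 78/6 = 13; σ²_Architecture design = ((22−8)/6)² = 5.444
te_API spec = (1 + 4·2 + 3)/6 = 12/6 = 2; σ²_API spec = ((3−1)/6)² = 0.111
te_Backend dev = (3 + 4·8 + 19)/6 = 54/6 = 9; σ²_Backend dev = ((19−3)/6)² = 7.111
te_Frontend dev = (4 + 4·5 + 18)/6 = 42/6 = 7; σ²_Frontend dev = ((18−4)/6)² = 5.444
te_Database migration = (8 + 4·10 + 12)/6 = 60/6 = 10; σ²_Database migration = ((12−8)/6)² = 0.444

Forward pass:
ES_Requirements = 0; EF_Requirements = 5
ES_Architecture design = 0; EF_Architecture design = 13
ES_API spec = max(EF_Requirements=5, EF_Architecture design=13) = 13; EF_API spec = 13+2 = 15
ES_Backend dev = max(EF_Requirements=5, EF_Architecture design=13) = 13; EF_Backend dev = 13+9 = 22
ES_Frontend dev = max(EF_Requirements=5, EF_Architecture design=13) = 13; EF_Frontend dev = 13+7 = 20
ES_Database migration = max(EF_API spec=15, EF_Backend dev=22, EF_Frontend dev=20) = 22; EF_Database migration = 22+10 = 32
Expected project duration μ = 32 days. Critical path: Architecture design → Backend dev → Database migration.

Variances on critical path: σ²_Architecture design=5.444, σ²_Backend dev=7.111, σ²_Database migration=0.444.
Largest is σ²_Backend dev = 7.111.

Backend dev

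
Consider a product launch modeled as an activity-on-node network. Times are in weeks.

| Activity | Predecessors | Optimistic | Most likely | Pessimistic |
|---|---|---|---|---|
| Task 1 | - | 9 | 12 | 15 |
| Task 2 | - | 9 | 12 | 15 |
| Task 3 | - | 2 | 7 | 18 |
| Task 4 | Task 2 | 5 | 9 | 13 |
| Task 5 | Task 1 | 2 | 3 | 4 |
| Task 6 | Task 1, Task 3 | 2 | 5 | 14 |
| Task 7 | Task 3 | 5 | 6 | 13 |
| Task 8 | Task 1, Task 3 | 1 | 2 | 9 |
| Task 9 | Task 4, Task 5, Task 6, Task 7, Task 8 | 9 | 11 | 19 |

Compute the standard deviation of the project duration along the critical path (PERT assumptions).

te_Task 1 = (9 + 4·12 + 15)/6 = 72/6 = 12; σ²_Task 1 = ((15−9)/6)² = 1.000
te_Task 2 = (9 + 4·12 + 15)/6 = 72/6 = 12; σ²_Task 2 = ((15−9)/6)² = 1.000
te_Task 3 = (2 + 4·7 + 18)/6 = 48/6 = 8; σ²_Task 3 = ((18−2)/6)² = 7.111
te_Task 4 = (5 + 4·9 + 13)/6 = 54/6 = 9; σ²_Task 4 = ((13−5)/6)² = 1.778
te_Task 5 = (2 + 4·3 + 4)/6 = 18/6 = 3; σ²_Task 5 = ((4−2)/6)² = 0.111
te_Task 6 = (2 + 4·5 + 14)/6 = 36/6 = 6; σ²_Task 6 = ((14−2)/6)² = 4.000
te_Task 7 = (5 + 4·6 + 13)/6 = 42/6 = 7; σ²_Task 7 = ((13−5)/6)² = 1.778
te_Task 8 = (1 + 4·2 + 9)/6 = 18/6 = 3; σ²_Task 8 = ((9−1)/6)² = 1.778
te_Task 9 = (9 + 4·11 + 19)/6 = 72/6 = 12; σ²_Task 9 = ((19−9)/6)² = 2.778

Forward pass:
ES_Task 1 = 0; EF_Task 1 = 12
ES_Task 2 = 0; EF_Task 2 = 12
ES_Task 3 = 0; EF_Task 3 = 8
ES_Task 4 = 12; EF_Task 4 = 12+9 = 21
ES_Task 5 = 12; EF_Task 5 = 12+3 = 15
ES_Task 6 = max(EF_Task 1=12, EF_Task 3=8) = 12; EF_Task 6 = 12+6 = 18
ES_Task 7 = 8; EF_Task 7 = 8+7 = 15
ES_Task 8 = max(EF_Task 1=12, EF_Task 3=8) = 12; EF_Task 8 = 12+3 = 15
ES_Task 9 = max(EF_Task 4=21, EF_Task 5=15, EF_Task 6=18, EF_Task 7=15, EF_Task 8=15) = 21; EF_Task 9 = 21+12 = 33
Expected project duration μ = 33 weeks. Critical path: Task 2 → Task 4 → Task 9.

Variance along critical path = 1.000 + 1.778 + 2.778 = 5.556
σ = √5.556 = 2.357 weeks

2.36 weeks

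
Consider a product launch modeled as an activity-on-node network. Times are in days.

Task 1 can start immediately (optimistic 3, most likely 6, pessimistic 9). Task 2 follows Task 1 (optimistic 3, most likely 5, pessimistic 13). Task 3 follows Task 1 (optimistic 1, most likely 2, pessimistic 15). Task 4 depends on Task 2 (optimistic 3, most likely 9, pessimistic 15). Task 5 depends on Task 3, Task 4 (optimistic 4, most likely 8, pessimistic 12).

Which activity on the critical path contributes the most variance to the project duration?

te_Task 1 = (3 + 4·6 + 9)/6 = 36/6 = 6; σ²_Task 1 = ((9−3)/6)² = 1.000
te_Task 2 = (3 + 4·5 + 13)/6 = 36/6 = 6; σ²_Task 2 = ((13−3)/6)² = 2.778
te_Task 3 = (1 + 4·2 + 15)/6 = 24/6 = 4; σ²_Task 3 = ((15−1)/6)² = 5.444
te_Task 4 = (3 + 4·9 + 15)/6 = 54/6 = 9; σ²_Task 4 = ((15−3)/6)² = 4.000
te_Task 5 = (4 + 4·8 + 12)/6 = 48/6 = 8; σ²_Task 5 = ((12−4)/6)² = 1.778

Forward pass:
ES_Task 1 = 0; EF_Task 1 = 6
ES_Task 2 = 6; EF_Task 2 = 6+6 = 12
ES_Task 3 = 6; EF_Task 3 = 6+4 = 10
ES_Task 4 = 12; EF_Task 4 = 12+9 = 21
ES_Task 5 = max(EF_Task 3=10, EF_Task 4=21) = 21; EF_Task 5 = 21+8 = 29
Expected project duration μ = 29 days. Critical path: Task 1 → Task 2 → Task 4 → Task 5.

Variances on critical path: σ²_Task 1=1.000, σ²_Task 2=2.778, σ²_Task 4=4.000, σ²_Task 5=1.778.
Largest is σ²_Task 4 = 4.000.

Task 4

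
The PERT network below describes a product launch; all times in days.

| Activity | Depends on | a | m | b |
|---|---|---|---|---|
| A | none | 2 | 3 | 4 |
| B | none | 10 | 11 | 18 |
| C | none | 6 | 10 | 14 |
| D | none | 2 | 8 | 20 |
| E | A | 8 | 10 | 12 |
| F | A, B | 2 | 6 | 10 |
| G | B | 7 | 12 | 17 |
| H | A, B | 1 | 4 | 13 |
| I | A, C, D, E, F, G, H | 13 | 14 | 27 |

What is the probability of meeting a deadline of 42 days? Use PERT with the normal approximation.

0.736

te_A = (2 + 4·3 + 4)/6 = 18/6 = 3; σ²_A = ((4−2)/6)² = 0.111
te_B = (10 + 4·11 + 18)/6 = 72/6 = 12; σ²_B = ((18−10)/6)² = 1.778
te_C = (6 + 4·10 + 14)/6 = 60/6 = 10; σ²_C = ((14−6)/6)² = 1.778
te_D = (2 + 4·8 + 20)/6 = 54/6 = 9; σ²_D = ((20−2)/6)² = 9.000
te_E = (8 + 4·10 + 12)/6 = 60/6 = 10; σ²_E = ((12−8)/6)² = 0.444
te_F = (2 + 4·6 + 10)/6 = 36/6 = 6; σ²_F = ((10−2)/6)² = 1.778
te_G = (7 + 4·12 + 17)/6 = 72/6 = 12; σ²_G = ((17−7)/6)² = 2.778
te_H = (1 + 4·4 + 13)/6 = 30/6 = 5; σ²_H = ((13−1)/6)² = 4.000
te_I = (13 + 4·14 + 27)/6 = 96/6 = 16; σ²_I = ((27−13)/6)² = 5.444

Forward pass:
ES_A = 0; EF_A = 3
ES_B = 0; EF_B = 12
ES_C = 0; EF_C = 10
ES_D = 0; EF_D = 9
ES_E = 3; EF_E = 3+10 = 13
ES_F = max(EF_A=3, EF_B=12) = 12; EF_F = 12+6 = 18
ES_G = 12; EF_G = 12+12 = 24
ES_H = max(EF_A=3, EF_B=12) = 12; EF_H = 12+5 = 17
ES_I = max(EF_A=3, EF_C=10, EF_D=9, EF_E=13, EF_F=18, EF_G=24, EF_H=17) = 24; EF_I = 24+16 = 40
Expected project duration μ = 40 days. Critical path: B → G → I.

Variance along critical path = 1.778 + 2.778 + 5.444 = 10.000; σ = √10.000 = 3.162 days.
Z = (42 − 40) / 3.162 = 0.632
P(T ≤ 42) = Φ(0.632) ≈ 0.736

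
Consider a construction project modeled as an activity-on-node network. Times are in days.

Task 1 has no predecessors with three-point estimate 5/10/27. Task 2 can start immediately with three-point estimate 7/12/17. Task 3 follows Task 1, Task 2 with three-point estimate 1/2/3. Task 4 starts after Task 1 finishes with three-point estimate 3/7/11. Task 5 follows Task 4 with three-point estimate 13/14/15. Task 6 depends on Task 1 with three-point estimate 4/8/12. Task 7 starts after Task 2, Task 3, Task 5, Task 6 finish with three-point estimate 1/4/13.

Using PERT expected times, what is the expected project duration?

38 days

te_Task 1 = (5 + 4·10 + 27)/6 = 72/6 = 12
te_Task 2 = (7 + 4·12 + 17)/6 = 72/6 = 12
te_Task 3 = (1 + 4·2 + 3)/6 = 12/6 = 2
te_Task 4 = (3 + 4·7 + 11)/6 = 42/6 = 7
te_Task 5 = (13 + 4·14 + 15)/6 = 84/6 = 14
te_Task 6 = (4 + 4·8 + 12)/6 = 48/6 = 8
te_Task 7 = (1 + 4·4 + 13)/6 = 30/6 = 5

Forward pass:
ES_Task 1 = 0; EF_Task 1 = 12
ES_Task 2 = 0; EF_Task 2 = 12
ES_Task 3 = max(EF_Task 1=12, EF_Task 2=12) = 12; EF_Task 3 = 12+2 = 14
ES_Task 4 = 12; EF_Task 4 = 12+7 = 19
ES_Task 5 = 19; EF_Task 5 = 19+14 = 33
ES_Task 6 = 12; EF_Task 6 = 12+8 = 20
ES_Task 7 = max(EF_Task 2=12, EF_Task 3=14, EF_Task 5=33, EF_Task 6=20) = 33; EF_Task 7 = 33+5 = 38
Expected project duration μ = 38 days. Critical path: Task 1 → Task 4 → Task 5 → Task 7.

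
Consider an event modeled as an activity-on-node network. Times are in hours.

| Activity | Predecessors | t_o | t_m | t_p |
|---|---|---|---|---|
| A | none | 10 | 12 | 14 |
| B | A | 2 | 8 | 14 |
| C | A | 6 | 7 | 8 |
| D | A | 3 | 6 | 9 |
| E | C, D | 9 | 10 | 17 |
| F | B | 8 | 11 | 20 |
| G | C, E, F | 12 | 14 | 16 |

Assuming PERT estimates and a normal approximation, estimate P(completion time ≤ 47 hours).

0.631

te_A = (10 + 4·12 + 14)/6 = 72/6 = 12; σ²_A = ((14−10)/6)² = 0.444
te_B = (2 + 4·8 + 14)/6 = 48/6 = 8; σ²_B = ((14−2)/6)² = 4.000
te_C = (6 + 4·7 + 8)/6 = 42/6 = 7; σ²_C = ((8−6)/6)² = 0.111
te_D = (3 + 4·6 + 9)/6 = 36/6 = 6; σ²_D = ((9−3)/6)² = 1.000
te_E = (9 + 4·10 + 17)/6 = 66/6 = 11; σ²_E = ((17−9)/6)² = 1.778
te_F = (8 + 4·11 + 20)/6 = 72/6 = 12; σ²_F = ((20−8)/6)² = 4.000
te_G = (12 + 4·14 + 16)/6 = 84/6 = 14; σ²_G = ((16−12)/6)² = 0.444

Forward pass:
ES_A = 0; EF_A = 12
ES_B = 12; EF_B = 12+8 = 20
ES_C = 12; EF_C = 12+7 = 19
ES_D = 12; EF_D = 12+6 = 18
ES_E = max(EF_C=19, EF_D=18) = 19; EF_E = 19+11 = 30
ES_F = 20; EF_F = 20+12 = 32
ES_G = max(EF_C=19, EF_E=30, EF_F=32) = 32; EF_G = 32+14 = 46
Expected project duration μ = 46 hours. Critical path: A → B → F → G.

Variance along critical path = 0.444 + 4.000 + 4.000 + 0.444 = 8.889; σ = √8.889 = 2.981 hours.
Z = (47 − 46) / 2.981 = 0.335
P(T ≤ 47) = Φ(0.335) ≈ 0.631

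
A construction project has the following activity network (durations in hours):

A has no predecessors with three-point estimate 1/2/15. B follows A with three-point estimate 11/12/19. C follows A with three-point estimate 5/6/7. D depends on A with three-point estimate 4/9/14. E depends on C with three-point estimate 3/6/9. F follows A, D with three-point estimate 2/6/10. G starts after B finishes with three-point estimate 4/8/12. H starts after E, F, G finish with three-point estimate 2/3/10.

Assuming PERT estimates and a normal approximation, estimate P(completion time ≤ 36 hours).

te_A = (1 + 4·2 + 15)/6 = 24/6 = 4; σ²_A = ((15−1)/6)² = 5.444
te_B = (11 + 4·12 + 19)/6 = 78/6 = 13; σ²_B = ((19−11)/6)² = 1.778
te_C = (5 + 4·6 + 7)/6 = 36/6 = 6; σ²_C = ((7−5)/6)² = 0.111
te_D = (4 + 4·9 + 14)/6 = 54/6 = 9; σ²_D = ((14−4)/6)² = 2.778
te_E = (3 + 4·6 + 9)/6 = 36/6 = 6; σ²_E = ((9−3)/6)² = 1.000
te_F = (2 + 4·6 + 10)/6 = 36/6 = 6; σ²_F = ((10−2)/6)² = 1.778
te_G = (4 + 4·8 + 12)/6 = 48/6 = 8; σ²_G = ((12−4)/6)² = 1.778
te_H = (2 + 4·3 + 10)/6 = 24/6 = 4; σ²_H = ((10−2)/6)² = 1.778

Forward pass:
ES_A = 0; EF_A = 4
ES_B = 4; EF_B = 4+13 = 17
ES_C = 4; EF_C = 4+6 = 10
ES_D = 4; EF_D = 4+9 = 13
ES_E = 10; EF_E = 10+6 = 16
ES_F = max(EF_A=4, EF_D=13) = 13; EF_F = 13+6 = 19
ES_G = 17; EF_G = 17+8 = 25
ES_H = max(EF_E=16, EF_F=19, EF_G=25) = 25; EF_H = 25+4 = 29
Expected project duration μ = 29 hours. Critical path: A → B → G → H.

Variance along critical path = 5.444 + 1.778 + 1.778 + 1.778 = 10.778; σ = √10.778 = 3.283 hours.
Z = (36 − 29) / 3.283 = 2.132
P(T ≤ 36) = Φ(2.132) ≈ 0.984

0.984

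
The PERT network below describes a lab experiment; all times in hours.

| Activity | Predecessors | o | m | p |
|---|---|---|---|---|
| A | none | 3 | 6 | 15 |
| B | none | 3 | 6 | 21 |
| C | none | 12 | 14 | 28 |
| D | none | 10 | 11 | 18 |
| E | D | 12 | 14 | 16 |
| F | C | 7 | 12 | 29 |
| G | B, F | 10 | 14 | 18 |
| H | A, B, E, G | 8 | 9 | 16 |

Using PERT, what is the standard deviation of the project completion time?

te_A = (3 + 4·6 + 15)/6 = 42/6 = 7; σ²_A = ((15−3)/6)² = 4.000
te_B = (3 + 4·6 + 21)/6 = 48/6 = 8; σ²_B = ((21−3)/6)² = 9.000
te_C = (12 + 4·14 + 28)/6 = 96/6 = 16; σ²_C = ((28−12)/6)² = 7.111
te_D = (10 + 4·11 + 18)/6 = 72/6 = 12; σ²_D = ((18−10)/6)² = 1.778
te_E = (12 + 4·14 + 16)/6 = 84/6 = 14; σ²_E = ((16−12)/6)² = 0.444
te_F = (7 + 4·12 + 29)/6 = 84/6 = 14; σ²_F = ((29−7)/6)² = 13.444
te_G = (10 + 4·14 + 18)/6 = 84/6 = 14; σ²_G = ((18−10)/6)² = 1.778
te_H = (8 + 4·9 + 16)/6 = 60/6 = 10; σ²_H = ((16−8)/6)² = 1.778

Forward pass:
ES_A = 0; EF_A = 7
ES_B = 0; EF_B = 8
ES_C = 0; EF_C = 16
ES_D = 0; EF_D = 12
ES_E = 12; EF_E = 12+14 = 26
ES_F = 16; EF_F = 16+14 = 30
ES_G = max(EF_B=8, EF_F=30) = 30; EF_G = 30+14 = 44
ES_H = max(EF_A=7, EF_B=8, EF_E=26, EF_G=44) = 44; EF_H = 44+10 = 54
Expected project duration μ = 54 hours. Critical path: C → F → G → H.

Variance along critical path = 7.111 + 13.444 + 1.778 + 1.778 = 24.111
σ = √24.111 = 4.910 hours

4.91 hours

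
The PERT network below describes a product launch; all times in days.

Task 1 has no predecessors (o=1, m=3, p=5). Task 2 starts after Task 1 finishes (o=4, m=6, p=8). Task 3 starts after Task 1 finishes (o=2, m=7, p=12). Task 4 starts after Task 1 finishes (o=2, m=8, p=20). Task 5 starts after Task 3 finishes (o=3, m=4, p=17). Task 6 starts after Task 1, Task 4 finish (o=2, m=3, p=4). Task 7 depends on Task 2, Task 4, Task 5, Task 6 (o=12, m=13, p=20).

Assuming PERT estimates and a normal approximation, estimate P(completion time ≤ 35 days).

te_Task 1 = (1 + 4·3 + 5)/6 = 18/6 = 3; σ²_Task 1 = ((5−1)/6)² = 0.444
te_Task 2 = (4 + 4·6 + 8)/6 = 36/6 = 6; σ²_Task 2 = ((8−4)/6)² = 0.444
te_Task 3 = (2 + 4·7 + 12)/6 = 42/6 = 7; σ²_Task 3 = ((12−2)/6)² = 2.778
te_Task 4 = (2 + 4·8 + 20)/6 = 54/6 = 9; σ²_Task 4 = ((20−2)/6)² = 9.000
te_Task 5 = (3 + 4·4 + 17)/6 = 36/6 = 6; σ²_Task 5 = ((17−3)/6)² = 5.444
te_Task 6 = (2 + 4·3 + 4)/6 = 18/6 = 3; σ²_Task 6 = ((4−2)/6)² = 0.111
te_Task 7 = (12 + 4·13 + 20)/6 = 84/6 = 14; σ²_Task 7 = ((20−12)/6)² = 1.778

Forward pass:
ES_Task 1 = 0; EF_Task 1 = 3
ES_Task 2 = 3; EF_Task 2 = 3+6 = 9
ES_Task 3 = 3; EF_Task 3 = 3+7 = 10
ES_Task 4 = 3; EF_Task 4 = 3+9 = 12
ES_Task 5 = 10; EF_Task 5 = 10+6 = 16
ES_Task 6 = max(EF_Task 1=3, EF_Task 4=12) = 12; EF_Task 6 = 12+3 = 15
ES_Task 7 = max(EF_Task 2=9, EF_Task 4=12, EF_Task 5=16, EF_Task 6=15) = 16; EF_Task 7 = 16+14 = 30
Expected project duration μ = 30 days. Critical path: Task 1 → Task 3 → Task 5 → Task 7.

Variance along critical path = 0.444 + 2.778 + 5.444 + 1.778 = 10.444; σ = √10.444 = 3.232 days.
Z = (35 − 30) / 3.232 = 1.547
P(T ≤ 35) = Φ(1.547) ≈ 0.939

0.939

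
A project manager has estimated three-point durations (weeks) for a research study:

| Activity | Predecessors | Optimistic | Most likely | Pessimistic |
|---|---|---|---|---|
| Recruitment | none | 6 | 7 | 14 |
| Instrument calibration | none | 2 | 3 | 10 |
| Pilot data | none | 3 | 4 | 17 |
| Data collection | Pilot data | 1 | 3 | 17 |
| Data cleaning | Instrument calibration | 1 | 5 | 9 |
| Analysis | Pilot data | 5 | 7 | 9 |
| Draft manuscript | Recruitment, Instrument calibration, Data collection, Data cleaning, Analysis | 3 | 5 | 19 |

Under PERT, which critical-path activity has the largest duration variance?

Draft manuscript

te_Recruitment = (6 + 4·7 + 14)/6 = 48/6 = 8; σ²_Recruitment = ((14−6)/6)² = 1.778
te_Instrument calibration = (2 + 4·3 + 10)/6 = 24/6 = 4; σ²_Instrument calibration = ((10−2)/6)² = 1.778
te_Pilot data = (3 + 4·4 + 17)/6 = 36/6 = 6; σ²_Pilot data = ((17−3)/6)² = 5.444
te_Data collection = (1 + 4·3 + 17)/6 = 30/6 = 5; σ²_Data collection = ((17−1)/6)² = 7.111
te_Data cleaning = (1 + 4·5 + 9)/6 = 30/6 = 5; σ²_Data cleaning = ((9−1)/6)² = 1.778
te_Analysis = (5 + 4·7 + 9)/6 = 42/6 = 7; σ²_Analysis = ((9−5)/6)² = 0.444
te_Draft manuscript = (3 + 4·5 + 19)/6 = 42/6 = 7; σ²_Draft manuscript = ((19−3)/6)² = 7.111

Forward pass:
ES_Recruitment = 0; EF_Recruitment = 8
ES_Instrument calibration = 0; EF_Instrument calibration = 4
ES_Pilot data = 0; EF_Pilot data = 6
ES_Data collection = 6; EF_Data collection = 6+5 = 11
ES_Data cleaning = 4; EF_Data cleaning = 4+5 = 9
ES_Analysis = 6; EF_Analysis = 6+7 = 13
ES_Draft manuscript = max(EF_Recruitment=8, EF_Instrument calibration=4, EF_Data collection=11, EF_Data cleaning=9, EF_Analysis=13) = 13; EF_Draft manuscript = 13+7 = 20
Expected project duration μ = 20 weeks. Critical path: Pilot data → Analysis → Draft manuscript.

Variances on critical path: σ²_Pilot data=5.444, σ²_Analysis=0.444, σ²_Draft manuscript=7.111.
Largest is σ²_Draft manuscript = 7.111.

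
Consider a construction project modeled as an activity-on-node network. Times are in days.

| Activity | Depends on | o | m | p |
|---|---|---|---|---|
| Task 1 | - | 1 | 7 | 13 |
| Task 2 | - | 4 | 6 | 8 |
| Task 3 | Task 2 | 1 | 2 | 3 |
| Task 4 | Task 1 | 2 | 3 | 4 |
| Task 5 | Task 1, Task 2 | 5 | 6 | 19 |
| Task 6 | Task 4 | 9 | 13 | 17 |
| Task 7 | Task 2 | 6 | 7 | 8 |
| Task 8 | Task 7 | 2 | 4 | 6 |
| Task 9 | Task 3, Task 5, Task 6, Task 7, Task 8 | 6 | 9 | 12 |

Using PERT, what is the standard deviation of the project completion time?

2.62 days

te_Task 1 = (1 + 4·7 + 13)/6 = 42/6 = 7; σ²_Task 1 = ((13−1)/6)² = 4.000
te_Task 2 = (4 + 4·6 + 8)/6 = 36/6 = 6; σ²_Task 2 = ((8−4)/6)² = 0.444
te_Task 3 = (1 + 4·2 + 3)/6 = 12/6 = 2; σ²_Task 3 = ((3−1)/6)² = 0.111
te_Task 4 = (2 + 4·3 + 4)/6 = 18/6 = 3; σ²_Task 4 = ((4−2)/6)² = 0.111
te_Task 5 = (5 + 4·6 + 19)/6 = 48/6 = 8; σ²_Task 5 = ((19−5)/6)² = 5.444
te_Task 6 = (9 + 4·13 + 17)/6 = 78/6 = 13; σ²_Task 6 = ((17−9)/6)² = 1.778
te_Task 7 = (6 + 4·7 + 8)/6 = 42/6 = 7; σ²_Task 7 = ((8−6)/6)² = 0.111
te_Task 8 = (2 + 4·4 + 6)/6 = 24/6 = 4; σ²_Task 8 = ((6−2)/6)² = 0.444
te_Task 9 = (6 + 4·9 + 12)/6 = 54/6 = 9; σ²_Task 9 = ((12−6)/6)² = 1.000

Forward pass:
ES_Task 1 = 0; EF_Task 1 = 7
ES_Task 2 = 0; EF_Task 2 = 6
ES_Task 3 = 6; EF_Task 3 = 6+2 = 8
ES_Task 4 = 7; EF_Task 4 = 7+3 = 10
ES_Task 5 = max(EF_Task 1=7, EF_Task 2=6) = 7; EF_Task 5 = 7+8 = 15
ES_Task 6 = 10; EF_Task 6 = 10+13 = 23
ES_Task 7 = 6; EF_Task 7 = 6+7 = 13
ES_Task 8 = 13; EF_Task 8 = 13+4 = 17
ES_Task 9 = max(EF_Task 3=8, EF_Task 5=15, EF_Task 6=23, EF_Task 7=13, EF_Task 8=17) = 23; EF_Task 9 = 23+9 = 32
Expected project duration μ = 32 days. Critical path: Task 1 → Task 4 → Task 6 → Task 9.

Variance along critical path = 4.000 + 0.111 + 1.778 + 1.000 = 6.889
σ = √6.889 = 2.625 days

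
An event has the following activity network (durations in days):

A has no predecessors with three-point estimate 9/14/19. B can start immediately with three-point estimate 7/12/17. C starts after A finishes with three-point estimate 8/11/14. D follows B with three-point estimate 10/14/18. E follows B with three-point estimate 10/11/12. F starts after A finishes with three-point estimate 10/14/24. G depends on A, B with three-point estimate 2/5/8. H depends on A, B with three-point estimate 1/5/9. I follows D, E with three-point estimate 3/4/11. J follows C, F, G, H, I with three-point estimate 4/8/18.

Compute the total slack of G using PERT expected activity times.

te_A = (9 + 4·14 + 19)/6 = 84/6 = 14
te_B = (7 + 4·12 + 17)/6 = 72/6 = 12
te_C = (8 + 4·11 + 14)/6 = 66/6 = 11
te_D = (10 + 4·14 + 18)/6 = 84/6 = 14
te_E = (10 + 4·11 + 12)/6 = 66/6 = 11
te_F = (10 + 4·14 + 24)/6 = 90/6 = 15
te_G = (2 + 4·5 + 8)/6 = 30/6 = 5
te_H = (1 + 4·5 + 9)/6 = 30/6 = 5
te_I = (3 + 4·4 + 11)/6 = 30/6 = 5
te_J = (4 + 4·8 + 18)/6 = 54/6 = 9

Forward pass:
ES_A = 0; EF_A = 14
ES_B = 0; EF_B = 12
ES_C = 14; EF_C = 14+11 = 25
ES_D = 12; EF_D = 12+14 = 26
ES_E = 12; EF_E = 12+11 = 23
ES_F = 14; EF_F = 14+15 = 29
ES_G = max(EF_A=14, EF_B=12) = 14; EF_G = 14+5 = 19
ES_H = max(EF_A=14, EF_B=12) = 14; EF_H = 14+5 = 19
ES_I = max(EF_D=26, EF_E=23) = 26; EF_I = 26+5 = 31
ES_J = max(EF_C=25, EF_F=29, EF_G=19, EF_H=19, EF_I=31) = 31; EF_J = 31+9 = 40
Expected project duration μ = 40 days. Critical path: B → D → I → J.

Backward pass:
LF_J = 40; LS_J = 40−9 = 31
LF_I = LS_J = 31; LS_I = 31−5 = 26
LF_H = LS_J = 31; LS_H = 31−5 = 26
LF_G = LS_J = 31; LS_G = 31−5 = 26
LF_F = LS_J = 31; LS_F = 31−15 = 16
LF_E = LS_I = 26; LS_E = 26−11 = 15
LF_D = LS_I = 26; LS_D = 26−14 = 12
LF_C = LS_J = 31; LS_C = 31−11 = 20
LF_B = min(LS_D=12, LS_E=15, LS_G=26, LS_H=26) = 12; LS_B = 12−12 = 0
LF_A = min(LS_C=20, LS_F=16, LS_G=26, LS_H=26) = 16; LS_A = 16−14 = 2
Slack_G = LS_G − ES_G = 26 − 14 = 12

12 days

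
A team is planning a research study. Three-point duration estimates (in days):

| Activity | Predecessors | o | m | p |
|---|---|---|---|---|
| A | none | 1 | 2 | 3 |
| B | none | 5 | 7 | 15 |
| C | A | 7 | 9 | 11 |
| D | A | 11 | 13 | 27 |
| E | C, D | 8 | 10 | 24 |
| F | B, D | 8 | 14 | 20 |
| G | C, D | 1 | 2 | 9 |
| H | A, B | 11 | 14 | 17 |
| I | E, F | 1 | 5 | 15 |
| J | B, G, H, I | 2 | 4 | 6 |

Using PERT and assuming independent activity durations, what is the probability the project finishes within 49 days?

0.973

te_A = (1 + 4·2 + 3)/6 = 12/6 = 2; σ²_A = ((3−1)/6)² = 0.111
te_B = (5 + 4·7 + 15)/6 = 48/6 = 8; σ²_B = ((15−5)/6)² = 2.778
te_C = (7 + 4·9 + 11)/6 = 54/6 = 9; σ²_C = ((11−7)/6)² = 0.444
te_D = (11 + 4·13 + 27)/6 = 90/6 = 15; σ²_D = ((27−11)/6)² = 7.111
te_E = (8 + 4·10 + 24)/6 = 72/6 = 12; σ²_E = ((24−8)/6)² = 7.111
te_F = (8 + 4·14 + 20)/6 = 84/6 = 14; σ²_F = ((20−8)/6)² = 4.000
te_G = (1 + 4·2 + 9)/6 = 18/6 = 3; σ²_G = ((9−1)/6)² = 1.778
te_H = (11 + 4·14 + 17)/6 = 84/6 = 14; σ²_H = ((17−11)/6)² = 1.000
te_I = (1 + 4·5 + 15)/6 = 36/6 = 6; σ²_I = ((15−1)/6)² = 5.444
te_J = (2 + 4·4 + 6)/6 = 24/6 = 4; σ²_J = ((6−2)/6)² = 0.444

Forward pass:
ES_A = 0; EF_A = 2
ES_B = 0; EF_B = 8
ES_C = 2; EF_C = 2+9 = 11
ES_D = 2; EF_D = 2+15 = 17
ES_E = max(EF_C=11, EF_D=17) = 17; EF_E = 17+12 = 29
ES_F = max(EF_B=8, EF_D=17) = 17; EF_F = 17+14 = 31
ES_G = max(EF_C=11, EF_D=17) = 17; EF_G = 17+3 = 20
ES_H = max(EF_A=2, EF_B=8) = 8; EF_H = 8+14 = 22
ES_I = max(EF_E=29, EF_F=31) = 31; EF_I = 31+6 = 37
ES_J = max(EF_B=8, EF_G=20, EF_H=22, EF_I=37) = 37; EF_J = 37+4 = 41
Expected project duration μ = 41 days. Critical path: A → D → F → I → J.

Variance along critical path = 0.111 + 7.111 + 4.000 + 5.444 + 0.444 = 17.111; σ = √17.111 = 4.137 days.
Z = (49 − 41) / 4.137 = 1.934
P(T ≤ 49) = Φ(1.934) ≈ 0.973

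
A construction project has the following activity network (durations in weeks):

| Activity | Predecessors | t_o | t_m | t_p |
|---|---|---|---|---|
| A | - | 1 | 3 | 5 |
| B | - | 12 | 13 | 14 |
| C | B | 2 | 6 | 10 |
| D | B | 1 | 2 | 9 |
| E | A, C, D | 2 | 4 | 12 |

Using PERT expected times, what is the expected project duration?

24 weeks

te_A = (1 + 4·3 + 5)/6 = 18/6 = 3
te_B = (12 + 4·13 + 14)/6 = 78/6 = 13
te_C = (2 + 4·6 + 10)/6 = 36/6 = 6
te_D = (1 + 4·2 + 9)/6 = 18/6 = 3
te_E = (2 + 4·4 + 12)/6 = 30/6 = 5

Forward pass:
ES_A = 0; EF_A = 3
ES_B = 0; EF_B = 13
ES_C = 13; EF_C = 13+6 = 19
ES_D = 13; EF_D = 13+3 = 16
ES_E = max(EF_A=3, EF_C=19, EF_D=16) = 19; EF_E = 19+5 = 24
Expected project duration μ = 24 weeks. Critical path: B → C → E.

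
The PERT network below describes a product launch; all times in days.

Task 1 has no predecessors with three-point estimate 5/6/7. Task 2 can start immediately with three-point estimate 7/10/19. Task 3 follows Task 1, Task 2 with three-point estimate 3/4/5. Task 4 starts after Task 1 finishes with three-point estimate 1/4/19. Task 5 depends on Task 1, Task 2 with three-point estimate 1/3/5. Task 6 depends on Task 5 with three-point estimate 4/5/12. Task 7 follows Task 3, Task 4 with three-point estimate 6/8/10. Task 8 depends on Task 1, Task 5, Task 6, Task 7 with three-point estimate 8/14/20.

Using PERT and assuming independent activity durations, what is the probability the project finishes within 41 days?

te_Task 1 = (5 + 4·6 + 7)/6 = 36/6 = 6; σ²_Task 1 = ((7−5)/6)² = 0.111
te_Task 2 = (7 + 4·10 + 19)/6 = 66/6 = 11; σ²_Task 2 = ((19−7)/6)² = 4.000
te_Task 3 = (3 + 4·4 + 5)/6 = 24/6 = 4; σ²_Task 3 = ((5−3)/6)² = 0.111
te_Task 4 = (1 + 4·4 + 19)/6 = 36/6 = 6; σ²_Task 4 = ((19−1)/6)² = 9.000
te_Task 5 = (1 + 4·3 + 5)/6 = 18/6 = 3; σ²_Task 5 = ((5−1)/6)² = 0.444
te_Task 6 = (4 + 4·5 + 12)/6 = 36/6 = 6; σ²_Task 6 = ((12−4)/6)² = 1.778
te_Task 7 = (6 + 4·8 + 10)/6 = 48/6 = 8; σ²_Task 7 = ((10−6)/6)² = 0.444
te_Task 8 = (8 + 4·14 + 20)/6 = 84/6 = 14; σ²_Task 8 = ((20−8)/6)² = 4.000

Forward pass:
ES_Task 1 = 0; EF_Task 1 = 6
ES_Task 2 = 0; EF_Task 2 = 11
ES_Task 3 = max(EF_Task 1=6, EF_Task 2=11) = 11; EF_Task 3 = 11+4 = 15
ES_Task 4 = 6; EF_Task 4 = 6+6 = 12
ES_Task 5 = max(EF_Task 1=6, EF_Task 2=11) = 11; EF_Task 5 = 11+3 = 14
ES_Task 6 = 14; EF_Task 6 = 14+6 = 20
ES_Task 7 = max(EF_Task 3=15, EF_Task 4=12) = 15; EF_Task 7 = 15+8 = 23
ES_Task 8 = max(EF_Task 1=6, EF_Task 5=14, EF_Task 6=20, EF_Task 7=23) = 23; EF_Task 8 = 23+14 = 37
Expected project duration μ = 37 days. Critical path: Task 2 → Task 3 → Task 7 → Task 8.

Variance along critical path = 4.000 + 0.111 + 0.444 + 4.000 = 8.556; σ = √8.556 = 2.925 days.
Z = (41 − 37) / 2.925 = 1.368
P(T ≤ 41) = Φ(1.368) ≈ 0.914

0.914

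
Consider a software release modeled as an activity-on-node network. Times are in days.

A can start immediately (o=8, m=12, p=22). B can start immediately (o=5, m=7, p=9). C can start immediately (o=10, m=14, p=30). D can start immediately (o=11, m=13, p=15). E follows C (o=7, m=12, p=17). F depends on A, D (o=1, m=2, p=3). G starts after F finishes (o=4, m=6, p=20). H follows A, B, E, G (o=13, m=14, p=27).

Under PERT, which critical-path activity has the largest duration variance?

C

te_A = (8 + 4·12 + 22)/6 = 78/6 = 13; σ²_A = ((22−8)/6)² = 5.444
te_B = (5 + 4·7 + 9)/6 = 42/6 = 7; σ²_B = ((9−5)/6)² = 0.444
te_C = (10 + 4·14 + 30)/6 = 96/6 = 16; σ²_C = ((30−10)/6)² = 11.111
te_D = (11 + 4·13 + 15)/6 = 78/6 = 13; σ²_D = ((15−11)/6)² = 0.444
te_E = (7 + 4·12 + 17)/6 = 72/6 = 12; σ²_E = ((17−7)/6)² = 2.778
te_F = (1 + 4·2 + 3)/6 = 12/6 = 2; σ²_F = ((3−1)/6)² = 0.111
te_G = (4 + 4·6 + 20)/6 = 48/6 = 8; σ²_G = ((20−4)/6)² = 7.111
te_H = (13 + 4·14 + 27)/6 = 96/6 = 16; σ²_H = ((27−13)/6)² = 5.444

Forward pass:
ES_A = 0; EF_A = 13
ES_B = 0; EF_B = 7
ES_C = 0; EF_C = 16
ES_D = 0; EF_D = 13
ES_E = 16; EF_E = 16+12 = 28
ES_F = max(EF_A=13, EF_D=13) = 13; EF_F = 13+2 = 15
ES_G = 15; EF_G = 15+8 = 23
ES_H = max(EF_A=13, EF_B=7, EF_E=28, EF_G=23) = 28; EF_H = 28+16 = 44
Expected project duration μ = 44 days. Critical path: C → E → H.

Variances on critical path: σ²_C=11.111, σ²_E=2.778, σ²_H=5.444.
Largest is σ²_C = 11.111.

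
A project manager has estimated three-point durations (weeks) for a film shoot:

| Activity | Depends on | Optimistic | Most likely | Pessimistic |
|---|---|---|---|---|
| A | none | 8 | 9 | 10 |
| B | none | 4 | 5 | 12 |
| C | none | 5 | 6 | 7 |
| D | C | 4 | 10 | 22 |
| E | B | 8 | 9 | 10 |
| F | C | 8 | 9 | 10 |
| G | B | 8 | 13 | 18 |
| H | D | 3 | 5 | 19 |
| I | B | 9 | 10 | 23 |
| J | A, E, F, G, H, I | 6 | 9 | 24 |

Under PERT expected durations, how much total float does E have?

te_A = (8 + 4·9 + 10)/6 = 54/6 = 9
te_B = (4 + 4·5 + 12)/6 = 36/6 = 6
te_C = (5 + 4·6 + 7)/6 = 36/6 = 6
te_D = (4 + 4·10 + 22)/6 = 66/6 = 11
te_E = (8 + 4·9 + 10)/6 = 54/6 = 9
te_F = (8 + 4·9 + 10)/6 = 54/6 = 9
te_G = (8 + 4·13 + 18)/6 = 78/6 = 13
te_H = (3 + 4·5 + 19)/6 = 42/6 = 7
te_I = (9 + 4·10 + 23)/6 = 72/6 = 12
te_J = (6 + 4·9 + 24)/6 = 66/6 = 11

Forward pass:
ES_A = 0; EF_A = 9
ES_B = 0; EF_B = 6
ES_C = 0; EF_C = 6
ES_D = 6; EF_D = 6+11 = 17
ES_E = 6; EF_E = 6+9 = 15
ES_F = 6; EF_F = 6+9 = 15
ES_G = 6; EF_G = 6+13 = 19
ES_H = 17; EF_H = 17+7 = 24
ES_I = 6; EF_I = 6+12 = 18
ES_J = max(EF_A=9, EF_E=15, EF_F=15, EF_G=19, EF_H=24, EF_I=18) = 24; EF_J = 24+11 = 35
Expected project duration μ = 35 weeks. Critical path: C → D → H → J.

Backward pass:
LF_J = 35; LS_J = 35−11 = 24
LF_I = LS_J = 24; LS_I = 24−12 = 12
LF_H = LS_J = 24; LS_H = 24−7 = 17
LF_G = LS_J = 24; LS_G = 24−13 = 11
LF_F = LS_J = 24; LS_F = 24−9 = 15
LF_E = LS_J = 24; LS_E = 24−9 = 15
LF_D = LS_H = 17; LS_D = 17−11 = 6
LF_C = min(LS_D=6, LS_F=15) = 6; LS_C = 6−6 = 0
LF_B = min(LS_E=15, LS_G=11, LS_I=12) = 11; LS_B = 11−6 = 5
LF_A = LS_J = 24; LS_A = 24−9 = 15
Slack_E = LS_E − ES_E = 15 − 6 = 9

9 weeks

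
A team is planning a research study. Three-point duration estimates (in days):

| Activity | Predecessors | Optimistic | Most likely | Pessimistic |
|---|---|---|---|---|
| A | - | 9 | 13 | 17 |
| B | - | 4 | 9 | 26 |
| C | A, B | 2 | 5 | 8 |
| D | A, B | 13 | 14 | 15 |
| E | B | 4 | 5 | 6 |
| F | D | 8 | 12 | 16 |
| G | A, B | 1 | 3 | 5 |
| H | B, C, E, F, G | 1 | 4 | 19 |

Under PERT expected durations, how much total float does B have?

2 days

te_A = (9 + 4·13 + 17)/6 = 78/6 = 13
te_B = (4 + 4·9 + 26)/6 = 66/6 = 11
te_C = (2 + 4·5 + 8)/6 = 30/6 = 5
te_D = (13 + 4·14 + 15)/6 = 84/6 = 14
te_E = (4 + 4·5 + 6)/6 = 30/6 = 5
te_F = (8 + 4·12 + 16)/6 = 72/6 = 12
te_G = (1 + 4·3 + 5)/6 = 18/6 = 3
te_H = (1 + 4·4 + 19)/6 = 36/6 = 6

Forward pass:
ES_A = 0; EF_A = 13
ES_B = 0; EF_B = 11
ES_C = max(EF_A=13, EF_B=11) = 13; EF_C = 13+5 = 18
ES_D = max(EF_A=13, EF_B=11) = 13; EF_D = 13+14 = 27
ES_E = 11; EF_E = 11+5 = 16
ES_F = 27; EF_F = 27+12 = 39
ES_G = max(EF_A=13, EF_B=11) = 13; EF_G = 13+3 = 16
ES_H = max(EF_B=11, EF_C=18, EF_E=16, EF_F=39, EF_G=16) = 39; EF_H = 39+6 = 45
Expected project duration μ = 45 days. Critical path: A → D → F → H.

Backward pass:
LF_H = 45; LS_H = 45−6 = 39
LF_G = LS_H = 39; LS_G = 39−3 = 36
LF_F = LS_H = 39; LS_F = 39−12 = 27
LF_E = LS_H = 39; LS_E = 39−5 = 34
LF_D = LS_F = 27; LS_D = 27−14 = 13
LF_C = LS_H = 39; LS_C = 39−5 = 34
LF_B = min(LS_C=34, LS_D=13, LS_E=34, LS_G=36, LS_H=39) = 13; LS_B = 13−11 = 2
LF_A = min(LS_C=34, LS_D=13, LS_G=36) = 13; LS_A = 13−13 = 0
Slack_B = LS_B − ES_B = 2 − 0 = 2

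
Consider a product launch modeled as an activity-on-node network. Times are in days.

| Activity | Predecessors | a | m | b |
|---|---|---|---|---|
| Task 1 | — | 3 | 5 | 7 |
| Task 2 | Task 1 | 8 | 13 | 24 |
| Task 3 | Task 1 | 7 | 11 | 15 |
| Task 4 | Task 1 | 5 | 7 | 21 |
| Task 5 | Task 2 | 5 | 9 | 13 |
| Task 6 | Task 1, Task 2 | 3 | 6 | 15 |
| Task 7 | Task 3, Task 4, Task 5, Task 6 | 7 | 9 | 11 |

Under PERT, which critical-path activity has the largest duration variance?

Task 2

te_Task 1 = (3 + 4·5 + 7)/6 = 30/6 = 5; σ²_Task 1 = ((7−3)/6)² = 0.444
te_Task 2 = (8 + 4·13 + 24)/6 = 84/6 = 14; σ²_Task 2 = ((24−8)/6)² = 7.111
te_Task 3 = (7 + 4·11 + 15)/6 = 66/6 = 11; σ²_Task 3 = ((15−7)/6)² = 1.778
te_Task 4 = (5 + 4·7 + 21)/6 = 54/6 = 9; σ²_Task 4 = ((21−5)/6)² = 7.111
te_Task 5 = (5 + 4·9 + 13)/6 = 54/6 = 9; σ²_Task 5 = ((13−5)/6)² = 1.778
te_Task 6 = (3 + 4·6 + 15)/6 = 42/6 = 7; σ²_Task 6 = ((15−3)/6)² = 4.000
te_Task 7 = (7 + 4·9 + 11)/6 = 54/6 = 9; σ²_Task 7 = ((11−7)/6)² = 0.444

Forward pass:
ES_Task 1 = 0; EF_Task 1 = 5
ES_Task 2 = 5; EF_Task 2 = 5+14 = 19
ES_Task 3 = 5; EF_Task 3 = 5+11 = 16
ES_Task 4 = 5; EF_Task 4 = 5+9 = 14
ES_Task 5 = 19; EF_Task 5 = 19+9 = 28
ES_Task 6 = max(EF_Task 1=5, EF_Task 2=19) = 19; EF_Task 6 = 19+7 = 26
ES_Task 7 = max(EF_Task 3=16, EF_Task 4=14, EF_Task 5=28, EF_Task 6=26) = 28; EF_Task 7 = 28+9 = 37
Expected project duration μ = 37 days. Critical path: Task 1 → Task 2 → Task 5 → Task 7.

Variances on critical path: σ²_Task 1=0.444, σ²_Task 2=7.111, σ²_Task 5=1.778, σ²_Task 7=0.444.
Largest is σ²_Task 2 = 7.111.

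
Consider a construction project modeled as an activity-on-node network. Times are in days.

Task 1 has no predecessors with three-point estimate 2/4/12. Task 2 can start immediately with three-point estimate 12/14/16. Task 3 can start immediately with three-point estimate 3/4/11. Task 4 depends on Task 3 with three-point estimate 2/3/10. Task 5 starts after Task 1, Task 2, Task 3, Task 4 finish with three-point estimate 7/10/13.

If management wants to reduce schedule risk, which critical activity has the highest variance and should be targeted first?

Task 5

te_Task 1 = (2 + 4·4 + 12)/6 = 30/6 = 5; σ²_Task 1 = ((12−2)/6)² = 2.778
te_Task 2 = (12 + 4·14 + 16)/6 = 84/6 = 14; σ²_Task 2 = ((16−12)/6)² = 0.444
te_Task 3 = (3 + 4·4 + 11)/6 = 30/6 = 5; σ²_Task 3 = ((11−3)/6)² = 1.778
te_Task 4 = (2 + 4·3 + 10)/6 = 24/6 = 4; σ²_Task 4 = ((10−2)/6)² = 1.778
te_Task 5 = (7 + 4·10 + 13)/6 = 60/6 = 10; σ²_Task 5 = ((13−7)/6)² = 1.000

Forward pass:
ES_Task 1 = 0; EF_Task 1 = 5
ES_Task 2 = 0; EF_Task 2 = 14
ES_Task 3 = 0; EF_Task 3 = 5
ES_Task 4 = 5; EF_Task 4 = 5+4 = 9
ES_Task 5 = max(EF_Task 1=5, EF_Task 2=14, EF_Task 3=5, EF_Task 4=9) = 14; EF_Task 5 = 14+10 = 24
Expected project duration μ = 24 days. Critical path: Task 2 → Task 5.

Variances on critical path: σ²_Task 2=0.444, σ²_Task 5=1.000.
Largest is σ²_Task 5 = 1.000.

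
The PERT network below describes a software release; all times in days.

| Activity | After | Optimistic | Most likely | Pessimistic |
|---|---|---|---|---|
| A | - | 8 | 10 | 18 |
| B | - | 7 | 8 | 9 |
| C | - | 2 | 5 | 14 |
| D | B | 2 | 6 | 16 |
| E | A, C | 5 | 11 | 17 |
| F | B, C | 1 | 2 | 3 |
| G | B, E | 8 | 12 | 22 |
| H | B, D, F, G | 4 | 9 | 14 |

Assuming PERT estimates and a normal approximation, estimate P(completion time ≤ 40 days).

te_A = (8 + 4·10 + 18)/6 = 66/6 = 11; σ²_A = ((18−8)/6)² = 2.778
te_B = (7 + 4·8 + 9)/6 = 48/6 = 8; σ²_B = ((9−7)/6)² = 0.111
te_C = (2 + 4·5 + 14)/6 = 36/6 = 6; σ²_C = ((14−2)/6)² = 4.000
te_D = (2 + 4·6 + 16)/6 = 42/6 = 7; σ²_D = ((16−2)/6)² = 5.444
te_E = (5 + 4·11 + 17)/6 = 66/6 = 11; σ²_E = ((17−5)/6)² = 4.000
te_F = (1 + 4·2 + 3)/6 = 12/6 = 2; σ²_F = ((3−1)/6)² = 0.111
te_G = (8 + 4·12 + 22)/6 = 78/6 = 13; σ²_G = ((22−8)/6)² = 5.444
te_H = (4 + 4·9 + 14)/6 = 54/6 = 9; σ²_H = ((14−4)/6)² = 2.778

Forward pass:
ES_A = 0; EF_A = 11
ES_B = 0; EF_B = 8
ES_C = 0; EF_C = 6
ES_D = 8; EF_D = 8+7 = 15
ES_E = max(EF_A=11, EF_C=6) = 11; EF_E = 11+11 = 22
ES_F = max(EF_B=8, EF_C=6) = 8; EF_F = 8+2 = 10
ES_G = max(EF_B=8, EF_E=22) = 22; EF_G = 22+13 = 35
ES_H = max(EF_B=8, EF_D=15, EF_F=10, EF_G=35) = 35; EF_H = 35+9 = 44
Expected project duration μ = 44 days. Critical path: A → E → G → H.

Variance along critical path = 2.778 + 4.000 + 5.444 + 2.778 = 15.000; σ = √15.000 = 3.873 days.
Z = (40 − 44) / 3.873 = -1.033
P(T ≤ 40) = Φ(-1.033) ≈ 0.151

0.151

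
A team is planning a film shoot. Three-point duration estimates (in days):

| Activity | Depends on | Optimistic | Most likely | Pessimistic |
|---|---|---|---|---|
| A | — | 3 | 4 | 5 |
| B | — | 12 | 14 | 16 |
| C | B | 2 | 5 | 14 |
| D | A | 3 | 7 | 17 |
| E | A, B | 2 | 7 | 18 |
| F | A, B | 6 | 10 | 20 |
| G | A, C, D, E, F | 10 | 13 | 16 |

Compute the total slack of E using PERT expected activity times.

te_A = (3 + 4·4 + 5)/6 = 24/6 = 4
te_B = (12 + 4·14 + 16)/6 = 84/6 = 14
te_C = (2 + 4·5 + 14)/6 = 36/6 = 6
te_D = (3 + 4·7 + 17)/6 = 48/6 = 8
te_E = (2 + 4·7 + 18)/6 = 48/6 = 8
te_F = (6 + 4·10 + 20)/6 = 66/6 = 11
te_G = (10 + 4·13 + 16)/6 = 78/6 = 13

Forward pass:
ES_A = 0; EF_A = 4
ES_B = 0; EF_B = 14
ES_C = 14; EF_C = 14+6 = 20
ES_D = 4; EF_D = 4+8 = 12
ES_E = max(EF_A=4, EF_B=14) = 14; EF_E = 14+8 = 22
ES_F = max(EF_A=4, EF_B=14) = 14; EF_F = 14+11 = 25
ES_G = max(EF_A=4, EF_C=20, EF_D=12, EF_E=22, EF_F=25) = 25; EF_G = 25+13 = 38
Expected project duration μ = 38 days. Critical path: B → F → G.

Backward pass:
LF_G = 38; LS_G = 38−13 = 25
LF_F = LS_G = 25; LS_F = 25−11 = 14
LF_E = LS_G = 25; LS_E = 25−8 = 17
LF_D = LS_G = 25; LS_D = 25−8 = 17
LF_C = LS_G = 25; LS_C = 25−6 = 19
LF_B = min(LS_C=19, LS_E=17, LS_F=14) = 14; LS_B = 14−14 = 0
LF_A = min(LS_D=17, LS_E=17, LS_F=14, LS_G=25) = 14; LS_A = 14−4 = 10
Slack_E = LS_E − ES_E = 17 − 14 = 3

3 days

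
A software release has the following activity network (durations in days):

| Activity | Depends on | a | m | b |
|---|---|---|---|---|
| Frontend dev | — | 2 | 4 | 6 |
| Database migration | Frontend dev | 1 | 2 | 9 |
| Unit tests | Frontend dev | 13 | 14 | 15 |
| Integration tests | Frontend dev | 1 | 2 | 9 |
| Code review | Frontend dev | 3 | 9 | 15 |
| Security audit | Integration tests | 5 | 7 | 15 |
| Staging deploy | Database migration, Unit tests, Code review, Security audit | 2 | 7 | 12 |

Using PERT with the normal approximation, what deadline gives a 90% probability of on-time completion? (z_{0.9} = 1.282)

te_Frontend dev = (2 + 4·4 + 6)/6 = 24/6 = 4; σ²_Frontend dev = ((6−2)/6)² = 0.444
te_Database migration = (1 + 4·2 + 9)/6 = 18/6 = 3; σ²_Database migration = ((9−1)/6)² = 1.778
te_Unit tests = (13 + 4·14 + 15)/6 = 84/6 = 14; σ²_Unit tests = ((15−13)/6)² = 0.111
te_Integration tests = (1 + 4·2 + 9)/6 = 18/6 = 3; σ²_Integration tests = ((9−1)/6)² = 1.778
te_Code review = (3 + 4·9 + 15)/6 = 54/6 = 9; σ²_Code review = ((15−3)/6)² = 4.000
te_Security audit = (5 + 4·7 + 15)/6 = 48/6 = 8; σ²_Security audit = ((15−5)/6)² = 2.778
te_Staging deploy = (2 + 4·7 + 12)/6 = 42/6 = 7; σ²_Staging deploy = ((12−2)/6)² = 2.778

Forward pass:
ES_Frontend dev = 0; EF_Frontend dev = 4
ES_Database migration = 4; EF_Database migration = 4+3 = 7
ES_Unit tests = 4; EF_Unit tests = 4+14 = 18
ES_Integration tests = 4; EF_Integration tests = 4+3 = 7
ES_Code review = 4; EF_Code review = 4+9 = 13
ES_Security audit = 7; EF_Security audit = 7+8 = 15
ES_Staging deploy = max(EF_Database migration=7, EF_Unit tests=18, EF_Code review=13, EF_Security audit=15) = 18; EF_Staging deploy = 18+7 = 25
Expected project duration μ = 25 days. Critical path: Frontend dev → Unit tests → Staging deploy.

Variance along critical path = 0.444 + 0.111 + 2.778 = 3.333; σ = 1.826 days.
D = μ + z·σ = 25 + 1.282·1.826 = 27.3 days

27.3 days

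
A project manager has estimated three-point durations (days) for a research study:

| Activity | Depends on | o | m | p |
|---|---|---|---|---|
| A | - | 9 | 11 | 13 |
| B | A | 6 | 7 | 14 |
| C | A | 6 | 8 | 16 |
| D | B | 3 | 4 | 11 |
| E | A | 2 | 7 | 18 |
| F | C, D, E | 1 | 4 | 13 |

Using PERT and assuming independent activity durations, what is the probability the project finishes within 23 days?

0.017

te_A = (9 + 4·11 + 13)/6 = 66/6 = 11; σ²_A = ((13−9)/6)² = 0.444
te_B = (6 + 4·7 + 14)/6 = 48/6 = 8; σ²_B = ((14−6)/6)² = 1.778
te_C = (6 + 4·8 + 16)/6 = 54/6 = 9; σ²_C = ((16−6)/6)² = 2.778
te_D = (3 + 4·4 + 11)/6 = 30/6 = 5; σ²_D = ((11−3)/6)² = 1.778
te_E = (2 + 4·7 + 18)/6 = 48/6 = 8; σ²_E = ((18−2)/6)² = 7.111
te_F = (1 + 4·4 + 13)/6 = 30/6 = 5; σ²_F = ((13−1)/6)² = 4.000

Forward pass:
ES_A = 0; EF_A = 11
ES_B = 11; EF_B = 11+8 = 19
ES_C = 11; EF_C = 11+9 = 20
ES_D = 19; EF_D = 19+5 = 24
ES_E = 11; EF_E = 11+8 = 19
ES_F = max(EF_C=20, EF_D=24, EF_E=19) = 24; EF_F = 24+5 = 29
Expected project duration μ = 29 days. Critical path: A → B → D → F.

Variance along critical path = 0.444 + 1.778 + 1.778 + 4.000 = 8.000; σ = √8.000 = 2.828 days.
Z = (23 − 29) / 2.828 = -2.121
P(T ≤ 23) = Φ(-2.121) ≈ 0.017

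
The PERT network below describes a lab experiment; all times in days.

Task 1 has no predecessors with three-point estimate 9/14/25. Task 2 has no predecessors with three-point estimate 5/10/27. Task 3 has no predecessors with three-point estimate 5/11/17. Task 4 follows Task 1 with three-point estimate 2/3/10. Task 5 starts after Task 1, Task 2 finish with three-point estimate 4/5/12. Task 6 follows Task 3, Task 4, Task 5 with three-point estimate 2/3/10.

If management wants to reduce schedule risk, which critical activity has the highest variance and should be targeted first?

te_Task 1 = (9 + 4·14 + 25)/6 = 90/6 = 15; σ²_Task 1 = ((25−9)/6)² = 7.111
te_Task 2 = (5 + 4·10 + 27)/6 = 72/6 = 12; σ²_Task 2 = ((27−5)/6)² = 13.444
te_Task 3 = (5 + 4·11 + 17)/6 = 66/6 = 11; σ²_Task 3 = ((17−5)/6)² = 4.000
te_Task 4 = (2 + 4·3 + 10)/6 = 24/6 = 4; σ²_Task 4 = ((10−2)/6)² = 1.778
te_Task 5 = (4 + 4·5 + 12)/6 = 36/6 = 6; σ²_Task 5 = ((12−4)/6)² = 1.778
te_Task 6 = (2 + 4·3 + 10)/6 = 24/6 = 4; σ²_Task 6 = ((10−2)/6)² = 1.778

Forward pass:
ES_Task 1 = 0; EF_Task 1 = 15
ES_Task 2 = 0; EF_Task 2 = 12
ES_Task 3 = 0; EF_Task 3 = 11
ES_Task 4 = 15; EF_Task 4 = 15+4 = 19
ES_Task 5 = max(EF_Task 1=15, EF_Task 2=12) = 15; EF_Task 5 = 15+6 = 21
ES_Task 6 = max(EF_Task 3=11, EF_Task 4=19, EF_Task 5=21) = 21; EF_Task 6 = 21+4 = 25
Expected project duration μ = 25 days. Critical path: Task 1 → Task 5 → Task 6.

Variances on critical path: σ²_Task 1=7.111, σ²_Task 5=1.778, σ²_Task 6=1.778.
Largest is σ²_Task 1 = 7.111.

Task 1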